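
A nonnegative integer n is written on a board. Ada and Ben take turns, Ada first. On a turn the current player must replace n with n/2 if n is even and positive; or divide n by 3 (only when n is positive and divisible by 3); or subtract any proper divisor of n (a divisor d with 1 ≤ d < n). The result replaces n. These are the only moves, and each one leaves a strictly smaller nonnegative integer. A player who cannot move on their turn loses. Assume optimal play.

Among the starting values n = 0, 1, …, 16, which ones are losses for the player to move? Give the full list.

0, 1, 4, 7, 9, 11, 13, 15

Use the standard recursion: the mover loses at a terminal position; elsewhere, the mover wins exactly when some move hands the opponent an L position.
n=0: no move → L
n=1: no move → L
n=2: W (go to 1, an L position)
n=3: W (go to 1, an L position)
n=4: L (options 2(W), 3(W) are all W)
n=5: W (go to 4, an L position)
n=6: W (go to 4, an L position)
n=7: L (sole option 6(W) is W)
n=8: W (go to 4, an L position)
n=9: L (options 3(W), 6(W), 8(W) are all W)
n=10: W (go to 9, an L position)
n=11: L (sole option 10(W) is W)
n=12: W (go to 4, an L position)
n=13: L (sole option 12(W) is W)
n=14: W (go to 7, an L position)
n=15: L (options 5(W), 10(W), 12(W), 14(W) are all W)
n=16: W (go to 15, an L position)
The losing starting values of n are exactly the entries labelled L in this table (8 of them).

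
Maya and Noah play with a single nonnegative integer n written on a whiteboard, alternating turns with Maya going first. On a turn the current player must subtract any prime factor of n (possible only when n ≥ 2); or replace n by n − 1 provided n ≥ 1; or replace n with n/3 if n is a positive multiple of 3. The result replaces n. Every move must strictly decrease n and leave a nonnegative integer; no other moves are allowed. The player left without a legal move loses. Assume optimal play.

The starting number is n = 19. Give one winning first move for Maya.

Move to 0.

Classify positions by backward induction: terminal positions (no move available) are L. From any other position, the mover wins iff some move reaches an L.
n=0: no move → L
n=1: can move to 0, which is L ⇒ W
n=2: can move to 0, which is L ⇒ W
n=3: can move to 0, which is L ⇒ W
n=4: moves to 2(W), 3(W); every one is W ⇒ L
n=5: can move to 0, which is L ⇒ W
n=6: can move to 4, which is L ⇒ W
n=7: can move to 0, which is L ⇒ W
n=8: moves to 6(W), 7(W); every one is W ⇒ L
n=9: can move to 8, which is L ⇒ W
n=10: can move to 8, which is L ⇒ W
n=11: can move to 0, which is L ⇒ W
n=12: can move to 4, which is L ⇒ W
n=13: can move to 0, which is L ⇒ W
n=14: moves to 7(W), 12(W), 13(W); every one is W ⇒ L
n=15: can move to 14, which is L ⇒ W
n=16: can move to 14, which is L ⇒ W
n=17: can move to 0, which is L ⇒ W
n=18: moves to 6(W), 15(W), 16(W), 17(W); every one is W ⇒ L
n=19: can move to 0, which is L ⇒ W
From 19, the L positions reachable in one move are: 0, 18. Any move reaching one of these is winning.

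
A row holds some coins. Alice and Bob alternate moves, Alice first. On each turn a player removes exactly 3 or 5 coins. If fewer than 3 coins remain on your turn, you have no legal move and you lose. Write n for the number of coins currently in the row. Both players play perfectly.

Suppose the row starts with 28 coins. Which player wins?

Alice wins.

Positions with no move are L. A position that does have a move is losing for the player to move precisely when every available move leads to a winning position for the opponent. Fill in the labels:
n=0: no move → L
n=1: no move → L
n=2: no move → L
n=3: reaches L-position 0 → W
n=4: reaches L-position 1 → W
n=5: reaches L-position 2 → W
n=6: reaches L-position 1 → W
n=7: reaches L-position 2 → W
n=8: only reaches 5(W), 3(W), all W → L
n=9: only reaches 6(W), 4(W), all W → L
n=10: only reaches 7(W), 5(W), all W → L
n=11: reaches L-position 8 → W
n=12: reaches L-position 9 → W
n=13: reaches L-position 10 → W
n=14: reaches L-position 9 → W
n=15: reaches L-position 10 → W
n=16: only reaches 13(W), 11(W), all W → L
n=17: only reaches 14(W), 12(W), all W → L
n=18: only reaches 15(W), 13(W), all W → L
n=19: reaches L-position 16 → W
n=20: reaches L-position 17 → W
n=21: reaches L-position 18 → W
n=22: reaches L-position 17 → W
n=23: reaches L-position 18 → W
n=24: only reaches 21(W), 19(W), all W → L
n=25: only reaches 22(W), 20(W), all W → L
n=26: only reaches 23(W), 21(W), all W → L
n=27: reaches L-position 24 → W
n=28: reaches L-position 25 → W
The starting position 28 is W: Alice should remove 3, leaving 25, handing over an L position.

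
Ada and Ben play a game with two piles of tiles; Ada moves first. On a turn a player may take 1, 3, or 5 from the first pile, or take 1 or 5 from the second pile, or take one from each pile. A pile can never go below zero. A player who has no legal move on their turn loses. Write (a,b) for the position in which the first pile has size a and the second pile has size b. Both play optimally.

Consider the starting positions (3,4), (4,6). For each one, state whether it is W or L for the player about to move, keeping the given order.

(3,4): W, (4,6): L

Label each position W (a win for the player to move) or L (a loss). A position with no legal move is L; any other position is W exactly when some move reaches an L, and L when every move reaches a W.
No move ever increases a pile, so every position that can arise here has a ≤ 4 and b ≤ 6; it is enough to label the cells with 0 ≤ a ≤ 4 and 0 ≤ b ≤ 6.
Every move lowers a or b (never raises either), so fill the grid row by row in increasing a, and left to right within a row: each cell's successors are then already labelled.
      b=0  b=1  b=2  b=3  b=4  b=5  b=6
a=0:    L    W    L    W    L    W    L
a=1:    W    W    W    W    W    W    W
a=2:    L    W    L    W    L    W    L
a=3:    W    W    W    W    W    W    W
a=4:    L    W    L    W    L    W    L
Cells with no legal move (terminal, hence L): (0,0).
The remaining L cells, each justified by listing all of its moves:
(0,2): L (sole option (0,1)(W) is W)
(0,4): L (sole option (0,3)(W) is W)
(0,6): L (options (0,5)(W), (0,1)(W) are all W)
(2,0): L (sole option (1,0)(W) is W)
(2,2): L (options (1,2)(W), (2,1)(W), (1,1)(W) are all W)
(2,4): L (options (1,4)(W), (2,3)(W), (1,3)(W) are all W)
(2,6): L (options (1,6)(W), (2,5)(W), (2,1)(W), (1,5)(W) are all W)
(4,0): L (options (3,0)(W), (1,0)(W) are all W)
(4,2): L (options (3,2)(W), (1,2)(W), (4,1)(W), (3,1)(W) are all W)
(4,4): L (options (3,4)(W), (1,4)(W), (4,3)(W), (3,3)(W) are all W)
(4,6): L (options (3,6)(W), (1,6)(W), (4,5)(W), (4,1)(W), (3,5)(W) are all W)
Every other cell has at least one move into one of the L cells above, so it is W.
(3,4): the move to (2,4) reaches an L cell, so W
(4,6): one of the L cells justified above, so L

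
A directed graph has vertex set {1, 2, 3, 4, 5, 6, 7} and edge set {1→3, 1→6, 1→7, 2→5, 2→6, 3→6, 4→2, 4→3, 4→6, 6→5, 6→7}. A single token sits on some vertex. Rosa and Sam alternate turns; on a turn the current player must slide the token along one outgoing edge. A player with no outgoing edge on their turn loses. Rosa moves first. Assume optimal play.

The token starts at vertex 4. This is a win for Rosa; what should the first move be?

Move to 3.

Build the W/L table. Terminal = L. A non-terminal position is W if it has a move to some L; otherwise it is L.
Every edge goes from a vertex to one that appears earlier in the order 5, 7, 6, 2, 3, 1, 4, so processing vertices in that order labels each vertex after all of its successors.
5: no outgoing edge → L
7: no outgoing edge → L
6: can move to 7, which is L ⇒ W
2: can move to 5, which is L ⇒ W
3: the only move is to 6(W), a W ⇒ L
1: can move to 3, which is L ⇒ W
4: can move to 3, which is L ⇒ W
From 4, the L positions reachable in one move are: 3.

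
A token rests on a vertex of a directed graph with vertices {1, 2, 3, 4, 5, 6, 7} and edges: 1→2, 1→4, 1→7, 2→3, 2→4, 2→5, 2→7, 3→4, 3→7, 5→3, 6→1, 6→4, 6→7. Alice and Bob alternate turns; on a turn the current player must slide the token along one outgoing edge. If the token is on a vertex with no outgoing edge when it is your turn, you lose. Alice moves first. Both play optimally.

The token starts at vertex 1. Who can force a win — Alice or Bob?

Alice wins.

Compute win/loss labels from the base case upward. A position with no move is L. Any other position is W if it can reach an L in one move, else L.
Every edge goes from a vertex to one that appears earlier in the order 4, 7, 3, 5, 2, 1, 6, so processing vertices in that order labels each vertex after all of its successors.
4: no outgoing edge → L
7: no outgoing edge → L
3: →7(L), so W
5: →3(W) only, which is W, so L
2: →5(L), so W
1: →7(L), so W
6: →7(L), so W
The starting position 1 is W: Alice should move to 7, handing over an L position.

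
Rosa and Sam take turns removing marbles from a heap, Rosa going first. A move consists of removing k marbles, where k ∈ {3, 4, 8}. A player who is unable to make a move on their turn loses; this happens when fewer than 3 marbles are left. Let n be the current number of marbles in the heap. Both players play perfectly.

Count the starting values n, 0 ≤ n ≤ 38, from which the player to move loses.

Build the W/L table. Terminal = L. A non-terminal position is W if it has a move to some L; otherwise it is L.
n=0: no move → L
n=1: no move → L
n=2: no move → L
n=3: W (go to 0, an L position)
n=4: W (go to 1, an L position)
n=5: W (go to 2, an L position)
n=6: W (go to 2, an L position)
n=7: L (options 4(W), 3(W) are all W)
n=8: W (go to 0, an L position)
n=9: W (go to 1, an L position)
n=10: W (go to 7, an L position)
n=11: W (go to 7, an L position)
n=12: L (options 9(W), 8(W), 4(W) are all W)
n=13: L (options 10(W), 9(W), 5(W) are all W)
n=14: L (options 11(W), 10(W), 6(W) are all W)
n=15: W (go to 12, an L position)
n=16: W (go to 13, an L position)
n=17: W (go to 14, an L position)
n=18: W (go to 14, an L position)
n=19: L (options 16(W), 15(W), 11(W) are all W)
n=20: W (go to 12, an L position)
n=21: W (go to 13, an L position)
n=22: W (go to 19, an L position)
n=23: W (go to 19, an L position)
n=24: L (options 21(W), 20(W), 16(W) are all W)
n=25: L (options 22(W), 21(W), 17(W) are all W)
n=26: L (options 23(W), 22(W), 18(W) are all W)
n=27: W (go to 24, an L position)
n=28: W (go to 25, an L position)
n=29: W (go to 26, an L position)
n=30: W (go to 26, an L position)
n=31: L (options 28(W), 27(W), 23(W) are all W)
n=32: W (go to 24, an L position)
n=33: W (go to 25, an L position)
n=34: W (go to 31, an L position)
n=35: W (go to 31, an L position)
n=36: L (options 33(W), 32(W), 28(W) are all W)
n=37: L (options 34(W), 33(W), 29(W) are all W)
n=38: L (options 35(W), 34(W), 30(W) are all W)
L entries with 0 ≤ n ≤ 38: n = 0, 1, 2, 7, 12, 13, 14, 19, 24, 25, 26, 31, 36, 37, 38; that makes 15.

15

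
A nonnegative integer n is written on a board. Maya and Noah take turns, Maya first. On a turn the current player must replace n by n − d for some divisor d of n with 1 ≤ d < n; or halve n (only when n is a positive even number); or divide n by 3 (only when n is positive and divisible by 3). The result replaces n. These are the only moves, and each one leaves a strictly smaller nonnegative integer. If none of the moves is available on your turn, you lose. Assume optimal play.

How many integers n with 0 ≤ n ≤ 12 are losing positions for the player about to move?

Use the standard recursion: the mover loses at a terminal position; elsewhere, the mover wins exactly when some move hands the opponent an L position.
n=0: no move → L
n=1: no move → L
n=2: →1(L), so W
n=3: →1(L), so W
n=4: →2(W), 3(W) — all W, so L
n=5: →4(L), so W
n=6: →4(L), so W
n=7: →6(W) only, which is W, so L
n=8: →4(L), so W
n=9: →3(W), 6(W), 8(W) — all W, so L
n=10: →9(L), so W
n=11: →10(W) only, which is W, so L
n=12: →4(L), so W
L entries with 0 ≤ n ≤ 12: n = 0, 1, 4, 7, 9, 11; that makes 6.

6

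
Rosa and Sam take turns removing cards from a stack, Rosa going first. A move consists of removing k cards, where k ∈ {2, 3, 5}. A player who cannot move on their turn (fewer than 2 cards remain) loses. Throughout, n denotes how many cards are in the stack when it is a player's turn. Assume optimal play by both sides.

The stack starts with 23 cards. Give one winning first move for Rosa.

Remove 2, leaving 21.

Classify positions by backward induction: terminal positions (no move available) are L. From any other position, the mover wins iff some move reaches an L.
n=0: no move → L
n=1: no move → L
n=2: W (go to 0, an L position)
n=3: W (go to 1, an L position)
n=4: W (go to 1, an L position)
n=5: W (go to 0, an L position)
n=6: W (go to 1, an L position)
n=7: L (options 5(W), 4(W), 2(W) are all W)
n=8: L (options 6(W), 5(W), 3(W) are all W)
n=9: W (go to 7, an L position)
n=10: W (go to 8, an L position)
n=11: W (go to 8, an L position)
n=12: W (go to 7, an L position)
n=13: W (go to 8, an L position)
n=14: L (options 12(W), 11(W), 9(W) are all W)
n=15: L (options 13(W), 12(W), 10(W) are all W)
n=16: W (go to 14, an L position)
n=17: W (go to 15, an L position)
n=18: W (go to 15, an L position)
n=19: W (go to 14, an L position)
n=20: W (go to 15, an L position)
n=21: L (options 19(W), 18(W), 16(W) are all W)
n=22: L (options 20(W), 19(W), 17(W) are all W)
n=23: W (go to 21, an L position)
From 23, the L positions reachable in one move are: 21.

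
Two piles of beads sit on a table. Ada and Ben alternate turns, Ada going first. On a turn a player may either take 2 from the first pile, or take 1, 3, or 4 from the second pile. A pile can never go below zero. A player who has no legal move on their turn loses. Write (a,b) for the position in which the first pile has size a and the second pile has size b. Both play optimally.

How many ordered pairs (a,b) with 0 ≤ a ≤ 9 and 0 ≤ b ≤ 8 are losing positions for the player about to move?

30

Classify positions by backward induction: terminal positions (no move available) are L. From any other position, the mover wins iff some move reaches an L.
Every move lowers a or b (never raises either), so fill the grid row by row in increasing a, and left to right within a row: each cell's successors are then already labelled.
      b=0  b=1  b=2  b=3  b=4  b=5  b=6  b=7  b=8
a=0:    L    W    L    W    W    W    W    L    W
a=1:    L    W    L    W    W    W    W    L    W
a=2:    W    L    W    L    W    W    W    W    L
a=3:    W    L    W    L    W    W    W    W    L
a=4:    L    W    L    W    W    W    W    L    W
a=5:    L    W    L    W    W    W    W    L    W
a=6:    W    L    W    L    W    W    W    W    L
a=7:    W    L    W    L    W    W    W    W    L
a=8:    L    W    L    W    W    W    W    L    W
a=9:    L    W    L    W    W    W    W    L    W
Cells with no legal move (terminal, hence L): (0,0), (1,0).
The remaining L cells, each justified by listing all of its moves:
(0,2): only reaches (0,1)(W), which is W → L
(0,7): only reaches (0,6)(W), (0,4)(W), (0,3)(W), all W → L
(1,2): only reaches (1,1)(W), which is W → L
(1,7): only reaches (1,6)(W), (1,4)(W), (1,3)(W), all W → L
(2,1): only reaches (0,1)(W), (2,0)(W), all W → L
(2,3): only reaches (0,3)(W), (2,2)(W), (2,0)(W), all W → L
(2,8): only reaches (0,8)(W), (2,7)(W), (2,5)(W), (2,4)(W), all W → L
(3,1): only reaches (1,1)(W), (3,0)(W), all W → L
(3,3): only reaches (1,3)(W), (3,2)(W), (3,0)(W), all W → L
(3,8): only reaches (1,8)(W), (3,7)(W), (3,5)(W), (3,4)(W), all W → L
(4,0): only reaches (2,0)(W), which is W → L
(4,2): only reaches (2,2)(W), (4,1)(W), all W → L
(4,7): only reaches (2,7)(W), (4,6)(W), (4,4)(W), (4,3)(W), all W → L
(5,0): only reaches (3,0)(W), which is W → L
(5,2): only reaches (3,2)(W), (5,1)(W), all W → L
(5,7): only reaches (3,7)(W), (5,6)(W), (5,4)(W), (5,3)(W), all W → L
(6,1): only reaches (4,1)(W), (6,0)(W), all W → L
(6,3): only reaches (4,3)(W), (6,2)(W), (6,0)(W), all W → L
(6,8): only reaches (4,8)(W), (6,7)(W), (6,5)(W), (6,4)(W), all W → L
(7,1): only reaches (5,1)(W), (7,0)(W), all W → L
(7,3): only reaches (5,3)(W), (7,2)(W), (7,0)(W), all W → L
(7,8): only reaches (5,8)(W), (7,7)(W), (7,5)(W), (7,4)(W), all W → L
(8,0): only reaches (6,0)(W), which is W → L
(8,2): only reaches (6,2)(W), (8,1)(W), all W → L
(8,7): only reaches (6,7)(W), (8,6)(W), (8,4)(W), (8,3)(W), all W → L
(9,0): only reaches (7,0)(W), which is W → L
(9,2): only reaches (7,2)(W), (9,1)(W), all W → L
(9,7): only reaches (7,7)(W), (9,6)(W), (9,4)(W), (9,3)(W), all W → L
Every other cell has at least one move into one of the L cells above, so it is W.
L cells per row: a=0: 3, a=1: 3, a=2: 3, a=3: 3, a=4: 3, a=5: 3, a=6: 3, a=7: 3, a=8: 3, a=9: 3; total 30.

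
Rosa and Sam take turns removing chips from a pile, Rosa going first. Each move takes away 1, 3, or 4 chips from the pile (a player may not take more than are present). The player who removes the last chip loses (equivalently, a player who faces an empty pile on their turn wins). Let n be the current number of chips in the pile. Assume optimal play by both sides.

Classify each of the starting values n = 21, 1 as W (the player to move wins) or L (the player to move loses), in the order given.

21: W, 1: L

Label each position W (a win for the player to move) or L (a loss). A position with no legal move is W; any other position is W exactly when some move reaches an L, and L when every move reaches a W.
n=0: no move; the opponent has just taken the last chip and therefore loses → W
n=1: L (sole option 0(W) is W)
n=2: W (go to 1, an L position)
n=3: L (options 2(W), 0(W) are all W)
n=4: W (go to 3, an L position)
n=5: W (go to 1, an L position)
n=6: W (go to 3, an L position)
n=7: W (go to 3, an L position)
n=8: L (options 7(W), 5(W), 4(W) are all W)
n=9: W (go to 8, an L position)
n=10: L (options 9(W), 7(W), 6(W) are all W)
n=11: W (go to 10, an L position)
n=12: W (go to 8, an L position)
n=13: W (go to 10, an L position)
n=14: W (go to 10, an L position)
n=15: L (options 14(W), 12(W), 11(W) are all W)
n=16: W (go to 15, an L position)
n=17: L (options 16(W), 14(W), 13(W) are all W)
n=18: W (go to 17, an L position)
n=19: W (go to 15, an L position)
n=20: W (go to 17, an L position)
n=21: W (go to 17, an L position)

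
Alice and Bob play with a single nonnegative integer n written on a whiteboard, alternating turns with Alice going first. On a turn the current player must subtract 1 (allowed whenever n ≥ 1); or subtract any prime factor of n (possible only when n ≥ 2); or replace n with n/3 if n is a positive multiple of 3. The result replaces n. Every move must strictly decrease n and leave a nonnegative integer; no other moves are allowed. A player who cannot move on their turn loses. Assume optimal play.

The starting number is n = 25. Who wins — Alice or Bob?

Bob wins.

Positions with no move are L. A position that does have a move is losing for the player to move precisely when every available move leads to a winning position for the opponent. Fill in the labels:
n=0: no move → L
n=1: →0(L), so W
n=2: →0(L), so W
n=3: →0(L), so W
n=4: →2(W), 3(W) — all W, so L
n=5: →0(L), so W
n=6: →4(L), so W
n=7: →0(L), so W
n=8: →6(W), 7(W) — all W, so L
n=9: →8(L), so W
n=10: →8(L), so W
n=11: →0(L), so W
n=12: →4(L), so W
n=13: →0(L), so W
n=14: →7(W), 12(W), 13(W) — all W, so L
n=15: →14(L), so W
n=16: →14(L), so W
n=17: →0(L), so W
n=18: →6(W), 15(W), 16(W), 17(W) — all W, so L
n=19: →0(L), so W
n=20: →18(L), so W
n=21: →14(L), so W
n=22: →11(W), 20(W), 21(W) — all W, so L
n=23: →0(L), so W
n=24: →8(L), so W
n=25: →20(W), 24(W) — all W, so L
The starting position 25 is L: whatever Alice does, the opponent receives a W position.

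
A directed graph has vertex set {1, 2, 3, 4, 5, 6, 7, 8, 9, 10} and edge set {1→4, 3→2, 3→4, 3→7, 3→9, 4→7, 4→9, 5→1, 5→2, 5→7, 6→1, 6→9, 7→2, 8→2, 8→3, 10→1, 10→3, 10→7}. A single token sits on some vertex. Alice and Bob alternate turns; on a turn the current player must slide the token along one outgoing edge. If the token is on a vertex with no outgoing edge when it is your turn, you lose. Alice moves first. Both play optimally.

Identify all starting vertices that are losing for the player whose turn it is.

Use the standard recursion: the mover loses at a terminal position; elsewhere, the mover wins exactly when some move hands the opponent an L position.
Every edge goes from a vertex to one that appears earlier in the order 2, 9, 7, 4, 1, 5, 3, 8, 10, 6, so processing vertices in that order labels each vertex after all of its successors.
2: no outgoing edge → L
9: no outgoing edge → L
7: W (go to 2, an L position)
4: W (go to 9, an L position)
1: L (sole option 4(W) is W)
5: W (go to 1, an L position)
3: W (go to 9, an L position)
8: W (go to 2, an L position)
10: W (go to 1, an L position)
6: W (go to 1, an L position)
The losing starting vertices are exactly the entries labelled L in this table (3 of them).

1, 2, 9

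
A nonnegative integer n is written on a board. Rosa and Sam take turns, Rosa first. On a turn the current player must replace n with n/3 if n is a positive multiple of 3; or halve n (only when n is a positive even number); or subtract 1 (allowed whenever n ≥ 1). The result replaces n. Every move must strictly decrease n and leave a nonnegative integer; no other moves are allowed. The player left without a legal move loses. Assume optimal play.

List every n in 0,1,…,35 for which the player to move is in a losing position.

Label each position W (a win for the player to move) or L (a loss). A position with no legal move is L; any other position is W exactly when some move reaches an L, and L when every move reaches a W.
n=0: no move → L
n=1: →0(L), so W
n=2: →1(W) only, which is W, so L
n=3: →2(L), so W
n=4: →2(L), so W
n=5: →4(W) only, which is W, so L
n=6: →2(L), so W
n=7: →6(W) only, which is W, so L
n=8: →7(L), so W
n=9: →3(W), 8(W) — all W, so L
n=10: →5(L), so W
n=11: →10(W) only, which is W, so L
n=12: →11(L), so W
n=13: →12(W) only, which is W, so L
n=14: →7(L), so W
n=15: →5(L), so W
n=16: →8(W), 15(W) — all W, so L
n=17: →16(L), so W
n=18: →9(L), so W
n=19: →18(W) only, which is W, so L
n=20: →19(L), so W
n=21: →7(L), so W
n=22: →11(L), so W
n=23: →22(W) only, which is W, so L
n=24: →23(L), so W
n=25: →24(W) only, which is W, so L
n=26: →13(L), so W
n=27: →9(L), so W
n=28: →14(W), 27(W) — all W, so L
n=29: →28(L), so W
n=30: →10(W), 15(W), 29(W) — all W, so L
n=31: →30(L), so W
n=32: →16(L), so W
n=33: →11(L), so W
n=34: →17(W), 33(W) — all W, so L
n=35: →34(L), so W
The losing starting values of n are exactly the entries labelled L in this table (14 of them).

0, 2, 5, 7, 9, 11, 13, 16, 19, 23, 25, 28, 30, 34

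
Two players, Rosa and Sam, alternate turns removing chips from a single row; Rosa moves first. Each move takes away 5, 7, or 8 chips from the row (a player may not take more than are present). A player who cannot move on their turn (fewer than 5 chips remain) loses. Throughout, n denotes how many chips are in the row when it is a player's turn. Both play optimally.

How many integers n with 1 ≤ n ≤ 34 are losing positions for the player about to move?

14

Label each position W (a win for the player to move) or L (a loss). A position with no legal move is L; any other position is W exactly when some move reaches an L, and L when every move reaches a W.
n=0: no move → L
n=1: no move → L
n=2: no move → L
n=3: no move → L
n=4: no move → L
n=5: W (go to 0, an L position)
n=6: W (go to 1, an L position)
n=7: W (go to 2, an L position)
n=8: W (go to 3, an L position)
n=9: W (go to 4, an L position)
n=10: W (go to 3, an L position)
n=11: W (go to 4, an L position)
n=12: W (go to 4, an L position)
n=13: L (options 8(W), 6(W), 5(W) are all W)
n=14: L (options 9(W), 7(W), 6(W) are all W)
n=15: L (options 10(W), 8(W), 7(W) are all W)
n=16: L (options 11(W), 9(W), 8(W) are all W)
n=17: L (options 12(W), 10(W), 9(W) are all W)
n=18: W (go to 13, an L position)
n=19: W (go to 14, an L position)
n=20: W (go to 15, an L position)
n=21: W (go to 16, an L position)
n=22: W (go to 17, an L position)
n=23: W (go to 16, an L position)
n=24: W (go to 17, an L position)
n=25: W (go to 17, an L position)
n=26: L (options 21(W), 19(W), 18(W) are all W)
n=27: L (options 22(W), 20(W), 19(W) are all W)
n=28: L (options 23(W), 21(W), 20(W) are all W)
n=29: L (options 24(W), 22(W), 21(W) are all W)
n=30: L (options 25(W), 23(W), 22(W) are all W)
n=31: W (go to 26, an L position)
n=32: W (go to 27, an L position)
n=33: W (go to 28, an L position)
n=34: W (go to 29, an L position)
L entries with 1 ≤ n ≤ 34 (n=0 is outside the asked range and is not counted): n = 1, 2, 3, 4, 13, 14, 15, 16, 17, 26, 27, 28, 29, 30; that makes 14.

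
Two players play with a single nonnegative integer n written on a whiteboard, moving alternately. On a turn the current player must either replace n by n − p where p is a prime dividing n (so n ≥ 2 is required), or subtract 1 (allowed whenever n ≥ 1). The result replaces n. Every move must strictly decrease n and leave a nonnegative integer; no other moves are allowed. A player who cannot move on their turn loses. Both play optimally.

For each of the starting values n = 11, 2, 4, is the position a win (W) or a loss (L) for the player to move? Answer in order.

11: W, 2: W, 4: L

Compute win/loss labels from the base case upward. A position with no move is L. Any other position is W if it can reach an L in one move, else L.
n=0: no move → L
n=1: →0(L), so W
n=2: →0(L), so W
n=3: →0(L), so W
n=4: →2(W), 3(W) — all W, so L
n=5: →0(L), so W
n=6: →4(L), so W
n=7: →0(L), so W
n=8: →6(W), 7(W) — all W, so L
n=9: →8(L), so W
n=10: →8(L), so W
n=11: →0(L), so W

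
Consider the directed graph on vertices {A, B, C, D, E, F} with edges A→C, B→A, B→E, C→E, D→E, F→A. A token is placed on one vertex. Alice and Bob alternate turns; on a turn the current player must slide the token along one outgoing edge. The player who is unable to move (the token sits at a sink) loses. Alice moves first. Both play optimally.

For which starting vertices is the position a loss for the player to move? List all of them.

Build the W/L table. Terminal = L. A non-terminal position is W if it has a move to some L; otherwise it is L.
Every edge goes from a vertex to one that appears earlier in the order E, D, C, A, B, F, so processing vertices in that order labels each vertex after all of its successors.
E: no outgoing edge → L
D: W (go to E, an L position)
C: W (go to E, an L position)
A: L (sole option C(W) is W)
B: W (go to A, an L position)
F: W (go to A, an L position)
Reading off the rows marked L gives the requested list; there are 2 such vertices.

A, E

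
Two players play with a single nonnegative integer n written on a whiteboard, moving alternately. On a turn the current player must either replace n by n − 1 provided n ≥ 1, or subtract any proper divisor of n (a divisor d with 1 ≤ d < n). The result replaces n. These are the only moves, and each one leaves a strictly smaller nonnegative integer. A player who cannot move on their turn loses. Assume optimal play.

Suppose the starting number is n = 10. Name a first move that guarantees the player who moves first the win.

Move to 5.

Classify positions by backward induction: terminal positions (no move available) are L. From any other position, the mover wins iff some move reaches an L.
n=0: no move → L
n=1: can move to 0, which is L ⇒ W
n=2: the only move is to 1(W), a W ⇒ L
n=3: can move to 2, which is L ⇒ W
n=4: can move to 2, which is L ⇒ W
n=5: the only move is to 4(W), a W ⇒ L
n=6: can move to 5, which is L ⇒ W
n=7: the only move is to 6(W), a W ⇒ L
n=8: can move to 7, which is L ⇒ W
n=9: moves to 6(W), 8(W); every one is W ⇒ L
n=10: can move to 5, which is L ⇒ W
From 10, the L positions reachable in one move are: 5, 9. Any move reaching one of these is winning.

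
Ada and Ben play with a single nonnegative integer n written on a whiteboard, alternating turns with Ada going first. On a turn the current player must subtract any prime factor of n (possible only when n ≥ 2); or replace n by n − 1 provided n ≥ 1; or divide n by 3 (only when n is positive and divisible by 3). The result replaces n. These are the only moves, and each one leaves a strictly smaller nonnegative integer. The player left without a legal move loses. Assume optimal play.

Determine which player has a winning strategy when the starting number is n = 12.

Build the W/L table. Terminal = L. A non-terminal position is W if it has a move to some L; otherwise it is L.
n=0: no move → L
n=1: reaches L-position 0 → W
n=2: reaches L-position 0 → W
n=3: reaches L-position 0 → W
n=4: only reaches 2(W), 3(W), all W → L
n=5: reaches L-position 0 → W
n=6: reaches L-position 4 → W
n=7: reaches L-position 0 → W
n=8: only reaches 6(W), 7(W), all W → L
n=9: reaches L-position 8 → W
n=10: reaches L-position 8 → W
n=11: reaches L-position 0 → W
n=12: reaches L-position 4 → W
From 12 Ada can move to 4, reaching an L position.

Ada wins.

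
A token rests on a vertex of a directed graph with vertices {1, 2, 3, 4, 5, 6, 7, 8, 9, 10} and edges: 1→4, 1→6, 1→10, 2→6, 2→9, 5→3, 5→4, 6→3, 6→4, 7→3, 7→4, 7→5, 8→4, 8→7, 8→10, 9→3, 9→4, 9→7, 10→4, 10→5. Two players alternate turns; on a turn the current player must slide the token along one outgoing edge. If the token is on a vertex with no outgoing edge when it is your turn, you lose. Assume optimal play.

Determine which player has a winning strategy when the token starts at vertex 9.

The first player wins.

Positions with no move are L. A position that does have a move is losing for the player to move precisely when every available move leads to a winning position for the opponent. Fill in the labels:
Every edge goes from a vertex to one that appears earlier in the order 3, 4, 5, 7, 9, 10, 6, 8, 1, 2, so processing vertices in that order labels each vertex after all of its successors.
3: no outgoing edge → L
4: no outgoing edge → L
5: can move to 4, which is L ⇒ W
7: can move to 4, which is L ⇒ W
9: can move to 4, which is L ⇒ W
10: can move to 4, which is L ⇒ W
6: can move to 4, which is L ⇒ W
8: can move to 4, which is L ⇒ W
1: can move to 4, which is L ⇒ W
2: moves to 6(W), 9(W); every one is W ⇒ L
From 9 the player to move can move to 4, reaching an L position.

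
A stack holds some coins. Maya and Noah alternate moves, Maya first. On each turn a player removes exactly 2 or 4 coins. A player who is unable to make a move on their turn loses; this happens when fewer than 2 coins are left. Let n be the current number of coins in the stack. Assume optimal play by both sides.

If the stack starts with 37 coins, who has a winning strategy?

Noah wins.

Label each position W (a win for the player to move) or L (a loss). A position with no legal move is L; any other position is W exactly when some move reaches an L, and L when every move reaches a W.
n=0: no move → L
n=1: no move → L
n=2: can move to 0, which is L ⇒ W
n=3: can move to 1, which is L ⇒ W
n=4: can move to 0, which is L ⇒ W
n=5: can move to 1, which is L ⇒ W
n=6: moves to 4(W), 2(W); every one is W ⇒ L
n=7: moves to 5(W), 3(W); every one is W ⇒ L
n=8: can move to 6, which is L ⇒ W
n=9: can move to 7, which is L ⇒ W
n=10: can move to 6, which is L ⇒ W
n=11: can move to 7, which is L ⇒ W
n=12: moves to 10(W), 8(W); every one is W ⇒ L
n=13: moves to 11(W), 9(W); every one is W ⇒ L
n=14: can move to 12, which is L ⇒ W
n=15: can move to 13, which is L ⇒ W
n=16: can move to 12, which is L ⇒ W
n=17: can move to 13, which is L ⇒ W
n=18: moves to 16(W), 14(W); every one is W ⇒ L
n=19: moves to 17(W), 15(W); every one is W ⇒ L
n=20: can move to 18, which is L ⇒ W
n=21: can move to 19, which is L ⇒ W
n=22: can move to 18, which is L ⇒ W
n=23: can move to 19, which is L ⇒ W
n=24: moves to 22(W), 20(W); every one is W ⇒ L
n=25: moves to 23(W), 21(W); every one is W ⇒ L
n=26: can move to 24, which is L ⇒ W
n=27: can move to 25, which is L ⇒ W
n=28: can move to 24, which is L ⇒ W
n=29: can move to 25, which is L ⇒ W
n=30: moves to 28(W), 26(W); every one is W ⇒ L
n=31: moves to 29(W), 27(W); every one is W ⇒ L
n=32: can move to 30, which is L ⇒ W
n=33: can move to 31, which is L ⇒ W
n=34: can move to 30, which is L ⇒ W
n=35: can move to 31, which is L ⇒ W
n=36: moves to 34(W), 32(W); every one is W ⇒ L
n=37: moves to 35(W), 33(W); every one is W ⇒ L
The starting position 37 is L: whatever Maya does, the opponent receives a W position.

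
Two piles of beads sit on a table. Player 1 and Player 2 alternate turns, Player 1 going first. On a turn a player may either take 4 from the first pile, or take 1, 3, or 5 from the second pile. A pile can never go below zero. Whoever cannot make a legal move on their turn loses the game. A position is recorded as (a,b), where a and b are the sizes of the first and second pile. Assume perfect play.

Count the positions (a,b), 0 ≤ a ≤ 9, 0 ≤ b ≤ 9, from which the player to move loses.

50

Build the W/L table. Terminal = L. A non-terminal position is W if it has a move to some L; otherwise it is L.
Every move lowers a or b (never raises either), so fill the grid row by row in increasing a, and left to right within a row: each cell's successors are then already labelled.
      b=0  b=1  b=2  b=3  b=4  b=5  b=6  b=7  b=8  b=9
a=0:    L    W    L    W    L    W    L    W    L    W
a=1:    L    W    L    W    L    W    L    W    L    W
a=2:    L    W    L    W    L    W    L    W    L    W
a=3:    L    W    L    W    L    W    L    W    L    W
a=4:    W    L    W    L    W    L    W    L    W    L
a=5:    W    L    W    L    W    L    W    L    W    L
a=6:    W    L    W    L    W    L    W    L    W    L
a=7:    W    L    W    L    W    L    W    L    W    L
a=8:    L    W    L    W    L    W    L    W    L    W
a=9:    L    W    L    W    L    W    L    W    L    W
Cells with no legal move (terminal, hence L): (0,0), (1,0), (2,0), (3,0).
The remaining L cells, each justified by listing all of its moves:
(0,2): the only move is to (0,1)(W), a W ⇒ L
(0,4): moves to (0,3)(W), (0,1)(W); every one is W ⇒ L
(0,6): moves to (0,5)(W), (0,3)(W), (0,1)(W); every one is W ⇒ L
(0,8): moves to (0,7)(W), (0,5)(W), (0,3)(W); every one is W ⇒ L
(1,2): the only move is to (1,1)(W), a W ⇒ L
(1,4): moves to (1,3)(W), (1,1)(W); every one is W ⇒ L
(1,6): moves to (1,5)(W), (1,3)(W), (1,1)(W); every one is W ⇒ L
(1,8): moves to (1,7)(W), (1,5)(W), (1,3)(W); every one is W ⇒ L
(2,2): the only move is to (2,1)(W), a W ⇒ L
(2,4): moves to (2,3)(W), (2,1)(W); every one is W ⇒ L
(2,6): moves to (2,5)(W), (2,3)(W), (2,1)(W); every one is W ⇒ L
(2,8): moves to (2,7)(W), (2,5)(W), (2,3)(W); every one is W ⇒ L
(3,2): the only move is to (3,1)(W), a W ⇒ L
(3,4): moves to (3,3)(W), (3,1)(W); every one is W ⇒ L
(3,6): moves to (3,5)(W), (3,3)(W), (3,1)(W); every one is W ⇒ L
(3,8): moves to (3,7)(W), (3,5)(W), (3,3)(W); every one is W ⇒ L
(4,1): moves to (0,1)(W), (4,0)(W); every one is W ⇒ L
(4,3): moves to (0,3)(W), (4,2)(W), (4,0)(W); every one is W ⇒ L
(4,5): moves to (0,5)(W), (4,4)(W), (4,2)(W), (4,0)(W); every one is W ⇒ L
(4,7): moves to (0,7)(W), (4,6)(W), (4,4)(W), (4,2)(W); every one is W ⇒ L
(4,9): moves to (0,9)(W), (4,8)(W), (4,6)(W), (4,4)(W); every one is W ⇒ L
(5,1): moves to (1,1)(W), (5,0)(W); every one is W ⇒ L
(5,3): moves to (1,3)(W), (5,2)(W), (5,0)(W); every one is W ⇒ L
(5,5): moves to (1,5)(W), (5,4)(W), (5,2)(W), (5,0)(W); every one is W ⇒ L
(5,7): moves to (1,7)(W), (5,6)(W), (5,4)(W), (5,2)(W); every one is W ⇒ L
(5,9): moves to (1,9)(W), (5,8)(W), (5,6)(W), (5,4)(W); every one is W ⇒ L
(6,1): moves to (2,1)(W), (6,0)(W); every one is W ⇒ L
(6,3): moves to (2,3)(W), (6,2)(W), (6,0)(W); every one is W ⇒ L
(6,5): moves to (2,5)(W), (6,4)(W), (6,2)(W), (6,0)(W); every one is W ⇒ L
(6,7): moves to (2,7)(W), (6,6)(W), (6,4)(W), (6,2)(W); every one is W ⇒ L
(6,9): moves to (2,9)(W), (6,8)(W), (6,6)(W), (6,4)(W); every one is W ⇒ L
(7,1): moves to (3,1)(W), (7,0)(W); every one is W ⇒ L
(7,3): moves to (3,3)(W), (7,2)(W), (7,0)(W); every one is W ⇒ L
(7,5): moves to (3,5)(W), (7,4)(W), (7,2)(W), (7,0)(W); every one is W ⇒ L
(7,7): moves to (3,7)(W), (7,6)(W), (7,4)(W), (7,2)(W); every one is W ⇒ L
(7,9): moves to (3,9)(W), (7,8)(W), (7,6)(W), (7,4)(W); every one is W ⇒ L
(8,0): the only move is to (4,0)(W), a W ⇒ L
(8,2): moves to (4,2)(W), (8,1)(W); every one is W ⇒ L
(8,4): moves to (4,4)(W), (8,3)(W), (8,1)(W); every one is W ⇒ L
(8,6): moves to (4,6)(W), (8,5)(W), (8,3)(W), (8,1)(W); every one is W ⇒ L
(8,8): moves to (4,8)(W), (8,7)(W), (8,5)(W), (8,3)(W); every one is W ⇒ L
(9,0): the only move is to (5,0)(W), a W ⇒ L
(9,2): moves to (5,2)(W), (9,1)(W); every one is W ⇒ L
(9,4): moves to (5,4)(W), (9,3)(W), (9,1)(W); every one is W ⇒ L
(9,6): moves to (5,6)(W), (9,5)(W), (9,3)(W), (9,1)(W); every one is W ⇒ L
(9,8): moves to (5,8)(W), (9,7)(W), (9,5)(W), (9,3)(W); every one is W ⇒ L
Every other cell has at least one move into one of the L cells above, so it is W.
L cells per row: a=0: 5, a=1: 5, a=2: 5, a=3: 5, a=4: 5, a=5: 5, a=6: 5, a=7: 5, a=8: 5, a=9: 5; total 50.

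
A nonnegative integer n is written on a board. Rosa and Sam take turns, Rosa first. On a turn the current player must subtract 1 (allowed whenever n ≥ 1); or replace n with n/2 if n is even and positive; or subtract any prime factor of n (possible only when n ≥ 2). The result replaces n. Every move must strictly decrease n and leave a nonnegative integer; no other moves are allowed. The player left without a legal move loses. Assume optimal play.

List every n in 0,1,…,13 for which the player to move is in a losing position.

0, 4, 9

Label each position W (a win for the player to move) or L (a loss). A position with no legal move is L; any other position is W exactly when some move reaches an L, and L when every move reaches a W.
n=0: no move → L
n=1: can move to 0, which is L ⇒ W
n=2: can move to 0, which is L ⇒ W
n=3: can move to 0, which is L ⇒ W
n=4: moves to 2(W), 3(W); every one is W ⇒ L
n=5: can move to 0, which is L ⇒ W
n=6: can move to 4, which is L ⇒ W
n=7: can move to 0, which is L ⇒ W
n=8: can move to 4, which is L ⇒ W
n=9: moves to 6(W), 8(W); every one is W ⇒ L
n=10: can move to 9, which is L ⇒ W
n=11: can move to 0, which is L ⇒ W
n=12: can move to 9, which is L ⇒ W
n=13: can move to 0, which is L ⇒ W
Reading off the rows marked L gives the requested list; there are 3 such values of n.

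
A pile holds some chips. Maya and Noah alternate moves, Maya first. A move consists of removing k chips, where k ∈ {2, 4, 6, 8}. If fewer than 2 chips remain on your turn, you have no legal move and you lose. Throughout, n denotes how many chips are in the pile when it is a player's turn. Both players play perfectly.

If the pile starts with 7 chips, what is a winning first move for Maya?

Label each position W (a win for the player to move) or L (a loss). A position with no legal move is L; any other position is W exactly when some move reaches an L, and L when every move reaches a W.
n=0: no move → L
n=1: no move → L
n=2: reaches L-position 0 → W
n=3: reaches L-position 1 → W
n=4: reaches L-position 0 → W
n=5: reaches L-position 1 → W
n=6: reaches L-position 0 → W
n=7: reaches L-position 1 → W
From 7, the L positions reachable in one move are: 1.

Remove 6, leaving 1.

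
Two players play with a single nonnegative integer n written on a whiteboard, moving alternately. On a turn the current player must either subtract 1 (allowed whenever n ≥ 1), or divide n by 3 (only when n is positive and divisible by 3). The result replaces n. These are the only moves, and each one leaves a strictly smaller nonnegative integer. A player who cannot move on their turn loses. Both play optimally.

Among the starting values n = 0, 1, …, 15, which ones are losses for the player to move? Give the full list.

Compute win/loss labels from the base case upward. A position with no move is L. Any other position is W if it can reach an L in one move, else L.
n=0: no move → L
n=1: W (go to 0, an L position)
n=2: L (sole option 1(W) is W)
n=3: W (go to 2, an L position)
n=4: L (sole option 3(W) is W)
n=5: W (go to 4, an L position)
n=6: W (go to 2, an L position)
n=7: L (sole option 6(W) is W)
n=8: W (go to 7, an L position)
n=9: L (options 3(W), 8(W) are all W)
n=10: W (go to 9, an L position)
n=11: L (sole option 10(W) is W)
n=12: W (go to 4, an L position)
n=13: L (sole option 12(W) is W)
n=14: W (go to 13, an L position)
n=15: L (options 5(W), 14(W) are all W)
Reading off the rows marked L gives the requested list; there are 8 such values of n.

0, 2, 4, 7, 9, 11, 13, 15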